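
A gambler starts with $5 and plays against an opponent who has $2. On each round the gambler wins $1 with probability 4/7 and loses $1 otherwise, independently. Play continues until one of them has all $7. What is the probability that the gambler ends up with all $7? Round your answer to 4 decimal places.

0.8802

Let r = q/p = (3/7)/(4/7) = 3/4. The recurrence P(i) = p·P(i+1) + q·P(i−1) with P(0)=0, P(7)=1 gives P(i) = (1 − r^i)/(1 − r^7).
P(5) = (1 − (3/4)^5) / (1 − (3/4)^7) = 12496/14197 ≈ 0.8802.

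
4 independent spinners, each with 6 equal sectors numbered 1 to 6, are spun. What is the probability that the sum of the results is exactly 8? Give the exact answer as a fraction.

35/1296

There are 6^4 = 1296 equally likely outcomes.
The number of ordered 4-tuples from {1,…,6} summing to 8 is 35.
P(sum = 8) = 35/1296.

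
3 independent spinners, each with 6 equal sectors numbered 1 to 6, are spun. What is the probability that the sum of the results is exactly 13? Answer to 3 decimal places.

There are 6^3 = 216 equally likely outcomes.
The number of ordered 3-tuples from {1,…,6} summing to 13 is 21.
P(sum = 13) = 21/216 = 7/72 ≈ 0.097.

0.097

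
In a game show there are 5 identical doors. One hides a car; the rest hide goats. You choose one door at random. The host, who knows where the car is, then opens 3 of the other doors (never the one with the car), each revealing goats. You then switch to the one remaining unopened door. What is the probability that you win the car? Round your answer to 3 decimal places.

Your original door holds the car with probability 1/5, so the other 4 collectively hold it with probability 4/5.
The host can always find 3 empty doors to open, so the reveals don't change that 4/5; it is now spread over the 1 remaining unopened door.
P(win by switching) = (4/5) · (1/1) = 4/5 ≈ 0.800.

0.800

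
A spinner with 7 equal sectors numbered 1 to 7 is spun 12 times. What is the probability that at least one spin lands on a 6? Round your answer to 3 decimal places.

P(no spin lands on a 6) = (6/7)^12 ≈ 0.157.
P(at least one) = 1 − 0.157 = 0.843.

0.843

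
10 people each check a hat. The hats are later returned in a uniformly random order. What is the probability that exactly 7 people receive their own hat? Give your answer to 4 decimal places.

0.0001

Choose which 7 of the 10 are fixed: C(10,7) = 120 ways.
The remaining 3 must have no fixed point: D(3) = 2.
P = 120·2/3628800 = 1/15120 ≈ 0.0001.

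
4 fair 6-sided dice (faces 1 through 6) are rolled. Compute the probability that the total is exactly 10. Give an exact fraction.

There are 6^4 = 1296 equally likely outcomes.
The number of ordered 4-tuples from {1,…,6} summing to 10 is 80.
P(sum = 10) = 80/1296 = 5/81.

5/81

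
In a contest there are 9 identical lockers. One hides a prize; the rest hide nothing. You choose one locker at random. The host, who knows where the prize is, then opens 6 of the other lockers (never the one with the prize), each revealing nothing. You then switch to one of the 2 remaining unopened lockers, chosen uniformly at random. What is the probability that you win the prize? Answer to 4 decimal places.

Your original locker holds the prize with probability 1/9, so the other 8 collectively hold it with probability 8/9.
The host can always find 6 empty lockers to open, so the reveals don't change that 8/9; it is now spread over the 2 remaining unopened lockers.
P(win by switching) = (8/9) · (1/2) = 4/9 ≈ 0.4444.

0.4444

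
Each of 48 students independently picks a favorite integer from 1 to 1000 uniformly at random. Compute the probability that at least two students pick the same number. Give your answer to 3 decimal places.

It's easier to compute the probability that all 48 are distinct.
P(all distinct) = 1000/1000 · 999/1000 · ··· · 953/1000 ≈ 0.318.
So the probability of at least one match is 1 − 0.318 = 0.682.

0.682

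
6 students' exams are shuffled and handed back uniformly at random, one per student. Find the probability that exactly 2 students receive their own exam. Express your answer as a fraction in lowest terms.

Choose which 2 of the 6 are fixed: C(6,2) = 15 ways.
The remaining 4 must have no fixed point: D(4) = 9.
P = 15·9/720 = 3/16.

3/16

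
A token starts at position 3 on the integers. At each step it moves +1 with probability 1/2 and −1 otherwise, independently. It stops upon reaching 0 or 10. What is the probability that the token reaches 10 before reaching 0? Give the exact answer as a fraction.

3/10

With a fair step, P(i) = ½P(i−1) + ½P(i+1) with P(0)=0, P(10)=1 has the linear solution P(i) = i/10.
P(3) = 3/10.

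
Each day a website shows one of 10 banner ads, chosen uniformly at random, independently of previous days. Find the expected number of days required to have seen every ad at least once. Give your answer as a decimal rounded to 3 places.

29.290

After i distinct types are collected, each trial gives a new one with probability (10−i)/10, so the expected wait for the next new type is 10/(10−i).
E = 10/10 + 10/9 + 10/8 + 10/7 + 10/6 + 10/5 + 10/4 + 10/3 + 10/2 + 10/1 = 7381/252 ≈ 29.290.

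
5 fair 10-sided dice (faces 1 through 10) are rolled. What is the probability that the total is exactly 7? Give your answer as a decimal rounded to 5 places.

There are 10^5 = 100000 equally likely outcomes.
The number of ordered 5-tuples from {1,…,10} summing to 7 is 15.
P(sum = 7) = 15/100000 = 3/20000 ≈ 0.00015.

0.00015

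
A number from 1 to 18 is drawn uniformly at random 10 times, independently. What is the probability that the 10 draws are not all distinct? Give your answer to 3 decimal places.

P(all 10 different) = 18/18 · 17/18 · ··· · 9/18 ≈ 0.044.
P(at least two equal) = 1 − 0.044 = 0.956.

0.956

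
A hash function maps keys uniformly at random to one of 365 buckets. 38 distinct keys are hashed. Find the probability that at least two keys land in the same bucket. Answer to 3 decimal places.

0.864

It's easier to compute the probability that all 38 are distinct.
P(all distinct) = 365/365 · 364/365 · ··· · 328/365 ≈ 0.136.
So the probability of at least one match is 1 − 0.136 = 0.864.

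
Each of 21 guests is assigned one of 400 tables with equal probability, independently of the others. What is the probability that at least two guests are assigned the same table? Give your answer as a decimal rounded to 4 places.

0.4139

It's easier to compute the probability that all 21 are distinct.
P(all distinct) = 400/400 · 399/400 · ··· · 380/400 ≈ 0.5861.
So the probability of at least one match is 1 − 0.5861 = 0.4139.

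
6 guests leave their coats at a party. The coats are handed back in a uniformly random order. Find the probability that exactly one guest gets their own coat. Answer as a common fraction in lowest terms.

Choose which one is fixed: C(6,1) = 6 ways.
The remaining 5 must have no fixed point: D(5) = 44.
P = 6·44/720 = 11/30.

11/30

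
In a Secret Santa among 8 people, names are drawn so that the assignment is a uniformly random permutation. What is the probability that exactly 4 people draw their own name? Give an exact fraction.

1/64

Choose which 4 of the 8 are fixed: C(8,4) = 70 ways.
The remaining 4 must have no fixed point: D(4) = 9.
P = 70·9/40320 = 1/64.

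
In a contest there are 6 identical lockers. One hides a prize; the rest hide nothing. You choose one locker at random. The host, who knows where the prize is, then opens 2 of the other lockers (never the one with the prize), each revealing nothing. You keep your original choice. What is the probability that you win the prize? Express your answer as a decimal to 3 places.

0.167

The host can always open 2 empty lockers regardless of your choice, so the reveals give no information about your original locker.
P(win by staying) = 1/6 ≈ 0.167.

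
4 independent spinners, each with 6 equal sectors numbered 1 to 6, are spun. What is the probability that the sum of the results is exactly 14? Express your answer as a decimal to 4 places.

0.1127

There are 6^4 = 1296 equally likely outcomes.
The number of ordered 4-tuples from {1,…,6} summing to 14 is 146.
P(sum = 14) = 146/1296 = 73/648 ≈ 0.1127.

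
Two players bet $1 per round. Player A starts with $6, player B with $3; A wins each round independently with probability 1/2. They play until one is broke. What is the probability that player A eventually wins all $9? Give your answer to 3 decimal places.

With a fair step, P(i) = ½P(i−1) + ½P(i+1) with P(0)=0, P(9)=1 has the linear solution P(i) = i/9.
P(6) = 6/9 = 2/3 ≈ 0.667.

0.667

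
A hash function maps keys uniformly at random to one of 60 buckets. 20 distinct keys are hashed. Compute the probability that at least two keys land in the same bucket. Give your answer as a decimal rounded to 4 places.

It's easier to compute the probability that all 20 are distinct.
P(all distinct) = 60/60 · 59/60 · ··· · 41/60 ≈ 0.0279.
So the probability of at least one match is 1 − 0.0279 = 0.9721.

0.9721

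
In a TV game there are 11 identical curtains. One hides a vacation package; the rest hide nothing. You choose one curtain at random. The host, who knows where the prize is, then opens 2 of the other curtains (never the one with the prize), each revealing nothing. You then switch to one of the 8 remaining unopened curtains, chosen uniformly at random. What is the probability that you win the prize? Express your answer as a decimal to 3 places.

Your original curtain holds the prize with probability 1/11, so the other 10 collectively hold it with probability 10/11.
The host can always find 2 empty curtains to open, so the reveals don't change that 10/11; it is now spread over the 8 remaining unopened curtains.
P(win by switching) = (10/11) · (1/8) = 5/44 ≈ 0.114.

0.114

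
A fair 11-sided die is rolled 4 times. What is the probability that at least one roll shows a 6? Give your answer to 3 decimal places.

P(no roll shows a 6) = (10/11)^4 ≈ 0.683.
P(at least one) = 1 − 0.683 = 0.317.

0.317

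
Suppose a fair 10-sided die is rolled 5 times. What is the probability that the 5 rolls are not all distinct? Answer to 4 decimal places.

P(all 5 different) = 10/10 · 9/10 · ··· · 6/10 ≈ 0.3024.
P(at least two equal) = 1 − 0.3024 = 0.6976.

0.6976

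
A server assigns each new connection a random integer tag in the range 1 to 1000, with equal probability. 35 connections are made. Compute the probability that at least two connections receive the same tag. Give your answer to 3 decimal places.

0.452

It's easier to compute the probability that all 35 are distinct.
P(all distinct) = 1000/1000 · 999/1000 · ··· · 966/1000 ≈ 0.548.
So the probability of at least one match is 1 − 0.548 = 0.452.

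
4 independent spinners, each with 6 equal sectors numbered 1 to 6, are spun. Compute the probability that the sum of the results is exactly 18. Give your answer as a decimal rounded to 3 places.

0.062

There are 6^4 = 1296 equally likely outcomes.
The number of ordered 4-tuples from {1,…,6} summing to 18 is 80.
P(sum = 18) = 80/1296 = 5/81 ≈ 0.062.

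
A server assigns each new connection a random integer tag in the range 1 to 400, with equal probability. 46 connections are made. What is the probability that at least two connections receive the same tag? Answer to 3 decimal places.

0.932

It's easier to compute the probability that all 46 are distinct.
P(all distinct) = 400/400 · 399/400 · ··· · 355/400 ≈ 0.068.
So the probability of at least one match is 1 − 0.068 = 0.932.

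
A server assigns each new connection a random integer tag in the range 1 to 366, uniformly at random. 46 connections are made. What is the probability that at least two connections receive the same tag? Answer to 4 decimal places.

0.9478

It's easier to compute the probability that all 46 are distinct.
P(all distinct) = 366/366 · 365/366 · ··· · 321/366 ≈ 0.0522.
So the probability of at least one match is 1 − 0.0522 = 0.9478.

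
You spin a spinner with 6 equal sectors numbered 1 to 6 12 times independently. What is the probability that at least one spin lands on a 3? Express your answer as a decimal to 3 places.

0.888

P(no spin lands on a 3) = (5/6)^12 ≈ 0.112.
P(at least one) = 1 − 0.112 = 0.888.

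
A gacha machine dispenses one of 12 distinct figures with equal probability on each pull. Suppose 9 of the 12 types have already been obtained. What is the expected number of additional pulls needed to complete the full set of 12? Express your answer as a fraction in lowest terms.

22

Starting from 9 distinct types, each trial gives a new one with probability (12−i)/12 when i types are held, so the wait for the next new type is 12/(12−i).
E = 12/3 + 12/2 + 12/1 = 22.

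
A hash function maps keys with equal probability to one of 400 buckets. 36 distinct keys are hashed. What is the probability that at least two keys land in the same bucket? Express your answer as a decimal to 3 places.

0.803

It's easier to compute the probability that all 36 are distinct.
P(all distinct) = 400/400 · 399/400 · ··· · 365/400 ≈ 0.197.
So the probability of at least one match is 1 − 0.197 = 0.803.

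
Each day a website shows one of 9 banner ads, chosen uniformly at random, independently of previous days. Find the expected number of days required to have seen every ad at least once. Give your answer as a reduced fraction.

After i distinct types are collected, each trial gives a new one with probability (9−i)/9, so the expected wait for the next new type is 9/(9−i).
E = 9/9 + 9/8 + 9/7 + 9/6 + 9/5 + 9/4 + 9/3 + 9/2 + 9/1 = 7129/280.

7129/280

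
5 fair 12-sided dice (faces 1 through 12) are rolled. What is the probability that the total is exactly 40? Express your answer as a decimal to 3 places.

There are 12^5 = 248832 equally likely outcomes.
The number of ordered 5-tuples from {1,…,12} summing to 40 is 8151.
P(sum = 40) = 8151/248832 = 2717/82944 ≈ 0.033.

0.033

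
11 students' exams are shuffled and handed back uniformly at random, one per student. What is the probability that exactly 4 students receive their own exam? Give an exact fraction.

103/6720

Choose which 4 of the 11 are fixed: C(11,4) = 330 ways.
The remaining 7 must have no fixed point: D(7) = 1854.
P = 330·1854/39916800 = 103/6720.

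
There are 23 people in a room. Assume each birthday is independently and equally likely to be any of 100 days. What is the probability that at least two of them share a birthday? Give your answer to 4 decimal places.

It's easier to compute the probability that all 23 are distinct.
P(all distinct) = 100/100 · 99/100 · ··· · 78/100 ≈ 0.0643.
So the probability of at least one match is 1 − 0.0643 = 0.9357.

0.9357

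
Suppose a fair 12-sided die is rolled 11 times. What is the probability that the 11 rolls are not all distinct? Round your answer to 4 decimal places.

P(all 11 different) = 12/12 · 11/12 · ··· · 2/12 ≈ 0.0006.
P(at least two equal) = 1 − 0.0006 = 0.9994.

0.9994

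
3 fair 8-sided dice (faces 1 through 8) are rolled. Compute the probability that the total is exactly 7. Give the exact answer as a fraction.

There are 8^3 = 512 equally likely outcomes.
The number of ordered 3-tuples from {1,…,8} summing to 7 is 15.
P(sum = 7) = 15/512.

15/512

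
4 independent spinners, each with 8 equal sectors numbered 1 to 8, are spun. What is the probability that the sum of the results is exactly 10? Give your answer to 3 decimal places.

0.021

There are 8^4 = 4096 equally likely outcomes.
The number of ordered 4-tuples from {1,…,8} summing to 10 is 84.
P(sum = 10) = 84/4096 = 21/1024 ≈ 0.021.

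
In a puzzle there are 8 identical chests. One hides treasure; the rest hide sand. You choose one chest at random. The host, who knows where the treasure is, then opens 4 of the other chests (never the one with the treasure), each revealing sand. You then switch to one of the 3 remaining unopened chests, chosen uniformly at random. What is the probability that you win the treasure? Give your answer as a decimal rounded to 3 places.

Your original chest holds the treasure with probability 1/8, so the other 7 collectively hold it with probability 7/8.
The host can always find 4 empty chests to open, so the reveals don't change that 7/8; it is now spread over the 3 remaining unopened chests.
P(win by switching) = (7/8) · (1/3) = 7/24 ≈ 0.292.

0.292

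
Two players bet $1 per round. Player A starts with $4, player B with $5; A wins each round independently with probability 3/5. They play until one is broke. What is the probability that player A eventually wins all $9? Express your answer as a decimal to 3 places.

Let r = q/p = (2/5)/(3/5) = 2/3. The recurrence P(i) = p·P(i+1) + q·P(i−1) with P(0)=0, P(9)=1 gives P(i) = (1 − r^i)/(1 − r^9).
P(4) = (1 − (2/3)^4) / (1 − (2/3)^9) = 15795/19171 ≈ 0.824.

0.824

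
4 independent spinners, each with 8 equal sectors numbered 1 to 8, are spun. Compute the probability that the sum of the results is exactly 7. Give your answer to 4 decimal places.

0.0049

There are 8^4 = 4096 equally likely outcomes.
The number of ordered 4-tuples from {1,…,8} summing to 7 is 20.
P(sum = 7) = 20/4096 = 5/1024 ≈ 0.0049.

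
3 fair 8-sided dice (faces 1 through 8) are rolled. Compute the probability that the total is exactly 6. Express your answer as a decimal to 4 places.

0.0195

There are 8^3 = 512 equally likely outcomes.
The number of ordered 3-tuples from {1,…,8} summing to 6 is 10.
P(sum = 6) = 10/512 = 5/256 ≈ 0.0195.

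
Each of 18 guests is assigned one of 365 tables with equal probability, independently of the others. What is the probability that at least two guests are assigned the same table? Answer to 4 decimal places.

It's easier to compute the probability that all 18 are distinct.
P(all distinct) = 365/365 · 364/365 · ··· · 348/365 ≈ 0.6531.
So the probability of at least one match is 1 − 0.6531 = 0.3469.

0.3469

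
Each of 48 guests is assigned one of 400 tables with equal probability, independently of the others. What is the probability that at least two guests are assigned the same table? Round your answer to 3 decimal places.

It's easier to compute the probability that all 48 are distinct.
P(all distinct) = 400/400 · 399/400 · ··· · 353/400 ≈ 0.053.
So the probability of at least one match is 1 − 0.053 = 0.947.

0.947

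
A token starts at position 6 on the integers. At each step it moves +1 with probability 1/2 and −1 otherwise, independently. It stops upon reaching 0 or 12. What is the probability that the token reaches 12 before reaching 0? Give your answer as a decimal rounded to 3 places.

With a fair step, P(i) = ½P(i−1) + ½P(i+1) with P(0)=0, P(12)=1 has the linear solution P(i) = i/12.
P(6) = 6/12 = 1/2 ≈ 0.500.

0.500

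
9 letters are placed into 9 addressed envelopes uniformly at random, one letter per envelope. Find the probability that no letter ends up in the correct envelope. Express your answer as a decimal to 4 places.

0.3679

This is the derangement probability: permutations of 9 with no fixed point.
D(9) = 9! · (1 − 1/1! + 1/2! − ··· + (−1)^9/9!) = 133496.
P = 133496/362880 = 16687/45360 ≈ 0.3679.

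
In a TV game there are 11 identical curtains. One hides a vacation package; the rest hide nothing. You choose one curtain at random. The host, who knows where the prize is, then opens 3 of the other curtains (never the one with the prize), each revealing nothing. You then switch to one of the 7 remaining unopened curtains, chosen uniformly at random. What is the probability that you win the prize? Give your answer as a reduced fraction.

10/77

Your original curtain holds the prize with probability 1/11, so the other 10 collectively hold it with probability 10/11.
The host can always find 3 empty curtains to open, so the reveals don't change that 10/11; it is now spread over the 7 remaining unopened curtains.
P(win by switching) = (10/11) · (1/7) = 10/77.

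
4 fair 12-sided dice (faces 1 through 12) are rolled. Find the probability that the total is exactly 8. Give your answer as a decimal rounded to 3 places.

0.002

There are 12^4 = 20736 equally likely outcomes.
The number of ordered 4-tuples from {1,…,12} summing to 8 is 35.
P(sum = 8) = 35/20736 ≈ 0.002.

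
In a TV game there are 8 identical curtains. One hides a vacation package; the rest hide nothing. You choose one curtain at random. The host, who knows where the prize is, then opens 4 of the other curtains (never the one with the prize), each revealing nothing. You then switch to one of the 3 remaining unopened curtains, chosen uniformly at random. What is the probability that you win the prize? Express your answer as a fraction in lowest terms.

Your original curtain holds the prize with probability 1/8, so the other 7 collectively hold it with probability 7/8.
The host can always find 4 empty curtains to open, so the reveals don't change that 7/8; it is now spread over the 3 remaining unopened curtains.
P(win by switching) = (7/8) · (1/3) = 7/24.

7/24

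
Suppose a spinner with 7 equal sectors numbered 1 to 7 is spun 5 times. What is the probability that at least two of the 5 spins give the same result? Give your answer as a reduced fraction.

2041/2401

P(all 5 different) = 7/7 · 6/7 · ··· · 3/7 = 360/2401.
P(at least two equal) = 1 − 360/2401 = 2041/2401.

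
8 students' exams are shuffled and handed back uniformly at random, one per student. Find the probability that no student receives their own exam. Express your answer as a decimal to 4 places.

0.3679

This is the derangement probability: permutations of 8 with no fixed point.
D(8) = 8! · (1 − 1/1! + 1/2! − ··· + (−1)^8/8!) = 14833.
P = 14833/40320 = 2119/5760 ≈ 0.3679.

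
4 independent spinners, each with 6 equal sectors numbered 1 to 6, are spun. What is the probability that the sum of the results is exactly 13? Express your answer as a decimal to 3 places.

There are 6^4 = 1296 equally likely outcomes.
The number of ordered 4-tuples from {1,…,6} summing to 13 is 140.
P(sum = 13) = 140/1296 = 35/324 ≈ 0.108.

0.108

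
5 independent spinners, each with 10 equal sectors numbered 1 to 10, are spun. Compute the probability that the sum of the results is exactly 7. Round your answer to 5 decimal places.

0.00015

There are 10^5 = 100000 equally likely outcomes.
The number of ordered 5-tuples from {1,…,10} summing to 7 is 15.
P(sum = 7) = 15/100000 = 3/20000 ≈ 0.00015.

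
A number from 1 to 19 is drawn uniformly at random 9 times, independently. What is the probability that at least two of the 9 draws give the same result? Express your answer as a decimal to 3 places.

0.896

P(all 9 different) = 19/19 · 18/19 · ··· · 11/19 ≈ 0.104.
P(at least two equal) = 1 − 0.104 = 0.896.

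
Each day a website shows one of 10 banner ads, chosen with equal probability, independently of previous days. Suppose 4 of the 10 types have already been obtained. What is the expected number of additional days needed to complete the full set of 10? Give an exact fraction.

Starting from 4 distinct types, each trial gives a new one with probability (10−i)/10 when i types are held, so the wait for the next new type is 10/(10−i).
E = 10/6 + 10/5 + 10/4 + 10/3 + 10/2 + 10/1 = 49/2.

49/2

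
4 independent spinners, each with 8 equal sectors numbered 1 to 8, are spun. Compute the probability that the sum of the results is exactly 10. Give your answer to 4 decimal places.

0.0205

There are 8^4 = 4096 equally likely outcomes.
The number of ordered 4-tuples from {1,…,8} summing to 10 is 84.
P(sum = 10) = 84/4096 = 21/1024 ≈ 0.0205.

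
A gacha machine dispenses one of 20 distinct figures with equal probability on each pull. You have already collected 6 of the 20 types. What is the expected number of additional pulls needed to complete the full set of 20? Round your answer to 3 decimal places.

65.031

Starting from 6 distinct types, each trial gives a new one with probability (20−i)/20 when i types are held, so the wait for the next new type is 20/(20−i).
E = 20/14 + 20/13 + 20/12 + 20/11 + 20/10 + 20/9 + 20/8 + 20/7 + 20/6 + 20/5 + 20/4 + 20/3 + 20/2 + 20/1 = 1171733/18018 ≈ 65.031.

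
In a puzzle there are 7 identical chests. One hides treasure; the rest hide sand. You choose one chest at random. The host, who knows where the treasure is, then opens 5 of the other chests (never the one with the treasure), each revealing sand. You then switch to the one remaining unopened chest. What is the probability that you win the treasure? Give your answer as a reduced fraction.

Your original chest holds the treasure with probability 1/7, so the other 6 collectively hold it with probability 6/7.
The host can always find 5 empty chests to open, so the reveals don't change that 6/7; it is now spread over the 1 remaining unopened chest.
P(win by switching) = (6/7) · (1/1) = 6/7.

6/7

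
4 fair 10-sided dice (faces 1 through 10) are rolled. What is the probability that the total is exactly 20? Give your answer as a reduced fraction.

There are 10^4 = 10000 equally likely outcomes.
The number of ordered 4-tuples from {1,…,10} summing to 20 is 633.
P(sum = 20) = 633/10000.

633/10000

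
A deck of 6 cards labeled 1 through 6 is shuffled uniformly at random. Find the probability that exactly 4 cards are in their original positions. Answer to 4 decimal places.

Choose which 4 of the 6 are fixed: C(6,4) = 15 ways.
The remaining 2 must have no fixed point: D(2) = 1.
P = 15·1/720 = 1/48 ≈ 0.0208.

0.0208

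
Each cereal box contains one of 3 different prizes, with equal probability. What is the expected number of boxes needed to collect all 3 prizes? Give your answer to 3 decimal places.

5.500

After i distinct types are collected, each trial gives a new one with probability (3−i)/3, so the expected wait for the next new type is 3/(3−i).
E = 3/3 + 3/2 + 3/1 = 11/2 ≈ 5.500.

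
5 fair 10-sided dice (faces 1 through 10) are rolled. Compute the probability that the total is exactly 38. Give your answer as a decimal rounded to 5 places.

There are 10^5 = 100000 equally likely outcomes.
The number of ordered 5-tuples from {1,…,10} summing to 38 is 1745.
P(sum = 38) = 1745/100000 = 349/20000 ≈ 0.01745.

0.01745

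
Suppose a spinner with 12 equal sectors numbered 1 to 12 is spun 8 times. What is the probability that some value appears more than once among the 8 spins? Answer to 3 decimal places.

0.954

P(all 8 different) = 12/12 · 11/12 · ··· · 5/12 ≈ 0.046.
P(at least two equal) = 1 − 0.046 = 0.954.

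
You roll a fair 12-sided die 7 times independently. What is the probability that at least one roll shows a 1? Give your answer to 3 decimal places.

P(no roll shows a 1) = (11/12)^7 ≈ 0.544.
P(at least one) = 1 − 0.544 = 0.456.

0.456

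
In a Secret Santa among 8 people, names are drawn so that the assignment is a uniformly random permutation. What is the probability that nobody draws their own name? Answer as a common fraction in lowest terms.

2119/5760

This is the derangement probability: permutations of 8 with no fixed point.
D(8) = 8! · (1 − 1/1! + 1/2! − ··· + (−1)^8/8!) = 14833.
P = 14833/40320 = 2119/5760.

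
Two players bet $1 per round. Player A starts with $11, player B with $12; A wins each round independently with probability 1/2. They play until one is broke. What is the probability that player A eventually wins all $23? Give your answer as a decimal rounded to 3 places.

With a fair step, P(i) = ½P(i−1) + ½P(i+1) with P(0)=0, P(23)=1 has the linear solution P(i) = i/23.
P(11) = 11/23 ≈ 0.478.

0.478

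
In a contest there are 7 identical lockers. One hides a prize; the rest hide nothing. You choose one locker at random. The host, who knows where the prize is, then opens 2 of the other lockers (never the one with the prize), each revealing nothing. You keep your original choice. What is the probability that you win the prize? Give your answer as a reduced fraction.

The host can always open 2 empty lockers regardless of your choice, so the reveals give no information about your original locker.
P(win by staying) = 1/7.

1/7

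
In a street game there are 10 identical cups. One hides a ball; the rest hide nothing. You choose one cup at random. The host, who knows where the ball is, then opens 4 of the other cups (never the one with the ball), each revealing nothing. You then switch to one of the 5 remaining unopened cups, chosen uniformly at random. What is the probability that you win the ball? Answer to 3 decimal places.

0.180

Your original cup holds the ball with probability 1/10, so the other 9 collectively hold it with probability 9/10.
The host can always find 4 empty cups to open, so the reveals don't change that 9/10; it is now spread over the 5 remaining unopened cups.
P(win by switching) = (9/10) · (1/5) = 9/50 ≈ 0.180.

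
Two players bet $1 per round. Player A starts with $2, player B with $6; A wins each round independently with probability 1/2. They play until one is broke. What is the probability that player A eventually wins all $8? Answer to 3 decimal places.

With a fair step, P(i) = ½P(i−1) + ½P(i+1) with P(0)=0, P(8)=1 has the linear solution P(i) = i/8.
P(2) = 2/8 = 1/4 ≈ 0.250.

0.250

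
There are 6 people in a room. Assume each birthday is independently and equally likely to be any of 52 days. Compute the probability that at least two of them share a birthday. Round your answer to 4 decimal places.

0.2586

It's easier to compute the probability that all 6 are distinct.
P(all distinct) = 52/52 · 51/52 · ··· · 47/52 ≈ 0.7414.
So the probability of at least one match is 1 − 0.7414 = 0.2586.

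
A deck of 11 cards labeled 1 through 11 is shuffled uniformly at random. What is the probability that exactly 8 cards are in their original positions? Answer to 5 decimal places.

Choose which 8 of the 11 are fixed: C(11,8) = 165 ways.
The remaining 3 must have no fixed point: D(3) = 2.
P = 165·2/39916800 = 1/120960 ≈ 0.00001.

0.00001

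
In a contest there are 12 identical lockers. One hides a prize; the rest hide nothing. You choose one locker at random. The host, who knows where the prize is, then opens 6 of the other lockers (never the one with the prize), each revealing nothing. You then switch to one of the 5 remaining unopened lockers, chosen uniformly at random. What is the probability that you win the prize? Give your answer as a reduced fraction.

11/60

Your original locker holds the prize with probability 1/12, so the other 11 collectively hold it with probability 11/12.
The host can always find 6 empty lockers to open, so the reveals don't change that 11/12; it is now spread over the 5 remaining unopened lockers.
P(win by switching) = (11/12) · (1/5) = 11/60.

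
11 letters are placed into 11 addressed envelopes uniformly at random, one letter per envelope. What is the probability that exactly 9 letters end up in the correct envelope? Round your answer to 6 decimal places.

0.000001

Choose which 9 of the 11 are fixed: C(11,9) = 55 ways.
The remaining 2 must have no fixed point: D(2) = 1.
P = 55·1/39916800 = 1/725760 ≈ 0.000001.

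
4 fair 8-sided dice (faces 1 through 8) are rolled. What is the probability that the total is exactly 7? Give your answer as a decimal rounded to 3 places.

0.005

There are 8^4 = 4096 equally likely outcomes.
The number of ordered 4-tuples from {1,…,8} summing to 7 is 20.
P(sum = 7) = 20/4096 = 5/1024 ≈ 0.005.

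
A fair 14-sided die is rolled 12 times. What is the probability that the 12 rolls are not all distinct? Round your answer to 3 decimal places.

0.999

P(all 12 different) = 14/14 · 13/14 · ··· · 3/14 ≈ 0.001.
P(at least two equal) = 1 − 0.001 = 0.999.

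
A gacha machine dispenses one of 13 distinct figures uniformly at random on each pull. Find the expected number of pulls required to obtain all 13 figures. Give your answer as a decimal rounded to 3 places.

After i distinct types are collected, each trial gives a new one with probability (13−i)/13, so the expected wait for the next new type is 13/(13−i).
E = 13/13 + 13/12 + 13/11 + 13/10 + 13/9 + 13/8 + 13/7 + 13/6 + 13/5 + 13/4 + 13/3 + 13/2 + 13/1 = 1145993/27720 ≈ 41.342.

41.342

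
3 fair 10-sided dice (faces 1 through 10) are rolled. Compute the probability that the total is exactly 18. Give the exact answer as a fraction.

73/1000

There are 10^3 = 1000 equally likely outcomes.
The number of ordered 3-tuples from {1,…,10} summing to 18 is 73.
P(sum = 18) = 73/1000.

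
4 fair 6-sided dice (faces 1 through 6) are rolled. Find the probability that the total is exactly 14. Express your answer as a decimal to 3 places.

0.113

There are 6^4 = 1296 equally likely outcomes.
The number of ordered 4-tuples from {1,…,6} summing to 14 is 146.
P(sum = 14) = 146/1296 = 73/648 ≈ 0.113.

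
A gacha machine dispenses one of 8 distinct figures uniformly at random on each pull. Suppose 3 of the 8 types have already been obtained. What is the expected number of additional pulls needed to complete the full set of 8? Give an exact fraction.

Starting from 3 distinct types, each trial gives a new one with probability (8−i)/8 when i types are held, so the wait for the next new type is 8/(8−i).
E = 8/5 + 8/4 + 8/3 + 8/2 + 8/1 = 274/15.

274/15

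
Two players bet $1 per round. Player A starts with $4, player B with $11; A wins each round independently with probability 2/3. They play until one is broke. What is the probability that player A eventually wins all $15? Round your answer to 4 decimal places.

Let r = q/p = (1/3)/(2/3) = 1/2. The recurrence P(i) = p·P(i+1) + q·P(i−1) with P(0)=0, P(15)=1 gives P(i) = (1 − r^i)/(1 − r^15).
P(4) = (1 − (1/2)^4) / (1 − (1/2)^15) = 30720/32767 ≈ 0.9375.

0.9375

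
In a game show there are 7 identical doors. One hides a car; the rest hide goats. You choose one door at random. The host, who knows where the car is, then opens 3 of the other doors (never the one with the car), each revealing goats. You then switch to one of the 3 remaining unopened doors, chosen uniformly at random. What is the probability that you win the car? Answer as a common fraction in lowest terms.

Your original door holds the car with probability 1/7, so the other 6 collectively hold it with probability 6/7.
The host can always find 3 empty doors to open, so the reveals don't change that 6/7; it is now spread over the 3 remaining unopened doors.
P(win by switching) = (6/7) · (1/3) = 2/7.

2/7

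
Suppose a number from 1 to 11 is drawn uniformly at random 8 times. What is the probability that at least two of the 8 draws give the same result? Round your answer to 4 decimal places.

0.9690

P(all 8 different) = 11/11 · 10/11 · ··· · 4/11 ≈ 0.0310.
P(at least two equal) = 1 − 0.0310 = 0.9690.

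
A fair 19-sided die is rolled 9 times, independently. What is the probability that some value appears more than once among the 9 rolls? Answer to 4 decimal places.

0.8961

P(all 9 different) = 19/19 · 18/19 · ··· · 11/19 ≈ 0.1039.
P(at least two equal) = 1 − 0.1039 = 0.8961.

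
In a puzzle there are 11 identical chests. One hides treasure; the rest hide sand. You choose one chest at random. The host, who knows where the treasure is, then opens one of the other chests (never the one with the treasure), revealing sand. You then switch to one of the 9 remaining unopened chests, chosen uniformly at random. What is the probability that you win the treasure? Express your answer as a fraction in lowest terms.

Your original chest holds the treasure with probability 1/11, so the other 10 collectively hold it with probability 10/11.
The host can always find an empty chest to open, so this doesn't change that 10/11; it is now spread over the 9 remaining unopened chests.
P(win by switching) = (10/11) · (1/9) = 10/99.

10/99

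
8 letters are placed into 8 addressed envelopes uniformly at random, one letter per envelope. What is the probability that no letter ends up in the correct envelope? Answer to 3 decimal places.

0.368

This is the derangement probability: permutations of 8 with no fixed point.
D(8) = 8! · (1 − 1/1! + 1/2! − ··· + (−1)^8/8!) = 14833.
P = 14833/40320 = 2119/5760 ≈ 0.368.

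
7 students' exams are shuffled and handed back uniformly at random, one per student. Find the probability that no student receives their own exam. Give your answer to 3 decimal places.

0.368

This is the derangement probability: permutations of 7 with no fixed point.
D(7) = 7! · (1 − 1/1! + 1/2! − ··· + (−1)^7/7!) = 1854.
P = 1854/5040 = 103/280 ≈ 0.368.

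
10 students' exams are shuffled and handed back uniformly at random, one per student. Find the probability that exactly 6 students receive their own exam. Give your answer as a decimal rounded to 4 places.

0.0005

Choose which 6 of the 10 are fixed: C(10,6) = 210 ways.
The remaining 4 must have no fixed point: D(4) = 9.
P = 210·9/3628800 = 1/1920 ≈ 0.0005.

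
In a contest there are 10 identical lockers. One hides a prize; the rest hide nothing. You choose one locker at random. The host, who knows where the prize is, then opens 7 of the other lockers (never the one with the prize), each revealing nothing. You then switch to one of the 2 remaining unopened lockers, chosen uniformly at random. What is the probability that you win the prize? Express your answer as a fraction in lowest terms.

Your original locker holds the prize with probability 1/10, so the other 9 collectively hold it with probability 9/10.
The host can always find 7 empty lockers to open, so the reveals don't change that 9/10; it is now spread over the 2 remaining unopened lockers.
P(win by switching) = (9/10) · (1/2) = 9/20.

9/20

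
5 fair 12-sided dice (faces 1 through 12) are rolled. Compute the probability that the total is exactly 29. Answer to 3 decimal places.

0.046

There are 12^5 = 248832 equally likely outcomes.
The number of ordered 5-tuples from {1,…,12} summing to 29 is 11385.
P(sum = 29) = 11385/248832 = 1265/27648 ≈ 0.046.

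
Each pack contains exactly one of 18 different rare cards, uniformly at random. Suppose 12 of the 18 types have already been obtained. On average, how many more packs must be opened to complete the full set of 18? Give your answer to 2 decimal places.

44.10

Starting from 12 distinct types, each trial gives a new one with probability (18−i)/18 when i types are held, so the wait for the next new type is 18/(18−i).
E = 18/6 + 18/5 + 18/4 + 18/3 + 18/2 + 18/1 = 441/10 ≈ 44.10.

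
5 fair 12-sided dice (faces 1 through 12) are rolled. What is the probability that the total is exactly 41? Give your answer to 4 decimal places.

There are 12^5 = 248832 equally likely outcomes.
The number of ordered 5-tuples from {1,…,12} summing to 41 is 7205.
P(sum = 41) = 7205/248832 ≈ 0.0290.

0.0290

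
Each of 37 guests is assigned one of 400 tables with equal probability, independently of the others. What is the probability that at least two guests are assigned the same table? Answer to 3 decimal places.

It's easier to compute the probability that all 37 are distinct.
P(all distinct) = 400/400 · 399/400 · ··· · 364/400 ≈ 0.179.
So the probability of at least one match is 1 − 0.179 = 0.821.

0.821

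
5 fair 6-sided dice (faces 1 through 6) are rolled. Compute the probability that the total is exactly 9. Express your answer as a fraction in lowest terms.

There are 6^5 = 7776 equally likely outcomes.
The number of ordered 5-tuples from {1,…,6} summing to 9 is 70.
P(sum = 9) = 70/7776 = 35/3888.

35/3888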